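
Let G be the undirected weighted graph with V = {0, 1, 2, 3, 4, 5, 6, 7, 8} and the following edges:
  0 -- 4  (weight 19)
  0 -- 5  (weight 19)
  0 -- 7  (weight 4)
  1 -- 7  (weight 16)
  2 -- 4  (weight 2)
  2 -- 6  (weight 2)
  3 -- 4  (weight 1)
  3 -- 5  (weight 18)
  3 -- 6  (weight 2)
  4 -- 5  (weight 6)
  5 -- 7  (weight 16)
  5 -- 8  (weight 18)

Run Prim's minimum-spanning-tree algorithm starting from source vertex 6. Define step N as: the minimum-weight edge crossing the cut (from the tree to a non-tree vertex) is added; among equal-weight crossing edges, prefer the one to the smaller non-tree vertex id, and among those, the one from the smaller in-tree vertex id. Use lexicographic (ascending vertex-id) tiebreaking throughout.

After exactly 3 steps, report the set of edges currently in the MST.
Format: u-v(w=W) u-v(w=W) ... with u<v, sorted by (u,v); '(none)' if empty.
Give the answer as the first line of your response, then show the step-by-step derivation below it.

2-6(w=2) 3-4(w=1) 3-6(w=2)

step 1: add edge 2-6 (w=2); MST = {2-6(w=2)}
step 2: add edge 3-6 (w=2); MST = {2-6(w=2) 3-6(w=2)}
step 3: add edge 3-4 (w=1); MST = {2-6(w=2) 3-4(w=1) 3-6(w=2)}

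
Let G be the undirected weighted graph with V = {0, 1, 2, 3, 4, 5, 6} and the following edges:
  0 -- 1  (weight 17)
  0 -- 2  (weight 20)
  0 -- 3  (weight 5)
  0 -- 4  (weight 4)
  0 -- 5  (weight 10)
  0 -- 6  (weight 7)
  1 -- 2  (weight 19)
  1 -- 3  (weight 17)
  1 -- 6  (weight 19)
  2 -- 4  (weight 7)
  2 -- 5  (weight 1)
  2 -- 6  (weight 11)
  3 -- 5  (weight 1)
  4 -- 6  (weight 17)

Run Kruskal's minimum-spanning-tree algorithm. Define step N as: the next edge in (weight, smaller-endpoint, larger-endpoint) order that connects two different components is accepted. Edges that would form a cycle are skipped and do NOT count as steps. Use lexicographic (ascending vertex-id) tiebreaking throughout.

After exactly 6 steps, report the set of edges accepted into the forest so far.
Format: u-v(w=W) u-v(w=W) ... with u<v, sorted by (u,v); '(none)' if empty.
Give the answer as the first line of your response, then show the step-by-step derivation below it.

0-1(w=17) 0-3(w=5) 0-4(w=4) 0-6(w=7) 2-5(w=1) 3-5(w=1)

step 1: add edge 2-5 (w=1); MST = {2-5(w=1)}
step 2: add edge 3-5 (w=1); MST = {2-5(w=1) 3-5(w=1)}
step 3: add edge 0-4 (w=4); MST = {0-4(w=4) 2-5(w=1) 3-5(w=1)}
step 4: add edge 0-3 (w=5); MST = {0-3(w=5) 0-4(w=4) 2-5(w=1) 3-5(w=1)}
step 5: add edge 0-6 (w=7); MST = {0-3(w=5) 0-4(w=4) 0-6(w=7) 2-5(w=1) 3-5(w=1)}
step 6: add edge 0-1 (w=17); MST = {0-1(w=17) 0-3(w=5) 0-4(w=4) 0-6(w=7) 2-5(w=1) 3-5(w=1)}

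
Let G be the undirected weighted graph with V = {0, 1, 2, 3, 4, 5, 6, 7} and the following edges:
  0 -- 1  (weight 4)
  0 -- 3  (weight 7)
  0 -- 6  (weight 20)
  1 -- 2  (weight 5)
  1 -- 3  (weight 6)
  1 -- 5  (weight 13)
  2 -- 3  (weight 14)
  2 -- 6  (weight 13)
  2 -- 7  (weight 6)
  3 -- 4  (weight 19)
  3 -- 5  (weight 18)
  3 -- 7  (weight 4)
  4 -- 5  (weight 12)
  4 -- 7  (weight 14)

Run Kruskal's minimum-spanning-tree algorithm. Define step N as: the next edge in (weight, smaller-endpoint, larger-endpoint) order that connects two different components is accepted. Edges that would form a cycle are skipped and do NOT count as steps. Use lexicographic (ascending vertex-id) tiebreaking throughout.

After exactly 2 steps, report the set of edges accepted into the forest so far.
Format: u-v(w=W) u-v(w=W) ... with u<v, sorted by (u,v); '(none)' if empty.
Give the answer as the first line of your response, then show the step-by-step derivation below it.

0-1(w=4) 3-7(w=4)

step 1: add edge 0-1 (w=4); MST = {0-1(w=4)}
step 2: add edge 3-7 (w=4); MST = {0-1(w=4) 3-7(w=4)}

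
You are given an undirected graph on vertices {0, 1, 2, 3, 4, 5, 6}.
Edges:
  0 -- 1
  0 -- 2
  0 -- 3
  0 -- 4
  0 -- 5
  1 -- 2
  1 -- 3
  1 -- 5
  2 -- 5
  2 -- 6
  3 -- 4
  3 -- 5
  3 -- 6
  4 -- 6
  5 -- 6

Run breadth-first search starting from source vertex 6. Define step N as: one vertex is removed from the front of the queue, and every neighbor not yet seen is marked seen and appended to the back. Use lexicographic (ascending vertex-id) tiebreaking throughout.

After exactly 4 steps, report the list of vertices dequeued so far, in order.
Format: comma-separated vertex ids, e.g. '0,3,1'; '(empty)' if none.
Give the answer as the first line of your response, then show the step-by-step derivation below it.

6,2,3,4

step 1: dequeue 6; queue=[2,3,4,5]; order=6
step 2: dequeue 2; queue=[3,4,5,0,1]; order=6,2
step 3: dequeue 3; queue=[4,5,0,1]; order=6,2,3
step 4: dequeue 4; queue=[5,0,1]; order=6,2,3,4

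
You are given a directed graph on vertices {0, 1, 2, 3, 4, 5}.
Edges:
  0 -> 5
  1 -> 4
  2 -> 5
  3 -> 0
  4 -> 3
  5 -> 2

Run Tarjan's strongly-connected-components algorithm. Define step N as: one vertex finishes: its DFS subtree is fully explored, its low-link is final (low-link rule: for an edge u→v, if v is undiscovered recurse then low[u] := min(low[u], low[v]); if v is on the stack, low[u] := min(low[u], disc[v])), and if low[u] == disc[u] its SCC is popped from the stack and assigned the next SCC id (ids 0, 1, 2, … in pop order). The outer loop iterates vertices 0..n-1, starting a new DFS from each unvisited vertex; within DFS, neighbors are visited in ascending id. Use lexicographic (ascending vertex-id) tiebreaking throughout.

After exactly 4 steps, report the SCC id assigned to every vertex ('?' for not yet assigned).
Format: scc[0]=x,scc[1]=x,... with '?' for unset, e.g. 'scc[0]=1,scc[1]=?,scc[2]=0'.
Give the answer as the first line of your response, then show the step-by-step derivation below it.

scc[0]=1,scc[1]=?,scc[2]=0,scc[3]=2,scc[4]=?,scc[5]=0

step 1: low=(low[0]=0,low[1]=?,low[2]=1,low[3]=?,low[4]=?,low[5]=1); scc=(scc[0]=?,scc[1]=?,scc[2]=?,scc[3]=?,scc[4]=?,scc[5]=?)
step 2: low=(low[0]=0,low[1]=?,low[2]=1,low[3]=?,low[4]=?,low[5]=1); scc=(scc[0]=?,scc[1]=?,scc[2]=0,scc[3]=?,scc[4]=?,scc[5]=0)
step 3: low=(low[0]=0,low[1]=?,low[2]=1,low[3]=?,low[4]=?,low[5]=1); scc=(scc[0]=1,scc[1]=?,scc[2]=0,scc[3]=?,scc[4]=?,scc[5]=0)
step 4: low=(low[0]=0,low[1]=3,low[2]=1,low[3]=5,low[4]=4,low[5]=1); scc=(scc[0]=1,scc[1]=?,scc[2]=0,scc[3]=2,scc[4]=?,scc[5]=0)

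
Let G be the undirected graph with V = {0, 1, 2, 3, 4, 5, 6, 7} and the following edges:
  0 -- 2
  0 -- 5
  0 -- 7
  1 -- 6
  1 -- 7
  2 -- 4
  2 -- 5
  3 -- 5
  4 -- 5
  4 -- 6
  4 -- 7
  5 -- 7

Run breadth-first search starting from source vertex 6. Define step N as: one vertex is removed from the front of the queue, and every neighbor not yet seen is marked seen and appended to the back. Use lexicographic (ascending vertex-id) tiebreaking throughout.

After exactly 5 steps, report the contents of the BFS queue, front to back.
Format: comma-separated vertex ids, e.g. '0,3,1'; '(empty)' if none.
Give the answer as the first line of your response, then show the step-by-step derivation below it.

5,0

step 1: dequeue 6; queue=[1,4]; order=6
step 2: dequeue 1; queue=[4,7]; order=6,1
step 3: dequeue 4; queue=[7,2,5]; order=6,1,4
step 4: dequeue 7; queue=[2,5,0]; order=6,1,4,7
step 5: dequeue 2; queue=[5,0]; order=6,1,4,7,2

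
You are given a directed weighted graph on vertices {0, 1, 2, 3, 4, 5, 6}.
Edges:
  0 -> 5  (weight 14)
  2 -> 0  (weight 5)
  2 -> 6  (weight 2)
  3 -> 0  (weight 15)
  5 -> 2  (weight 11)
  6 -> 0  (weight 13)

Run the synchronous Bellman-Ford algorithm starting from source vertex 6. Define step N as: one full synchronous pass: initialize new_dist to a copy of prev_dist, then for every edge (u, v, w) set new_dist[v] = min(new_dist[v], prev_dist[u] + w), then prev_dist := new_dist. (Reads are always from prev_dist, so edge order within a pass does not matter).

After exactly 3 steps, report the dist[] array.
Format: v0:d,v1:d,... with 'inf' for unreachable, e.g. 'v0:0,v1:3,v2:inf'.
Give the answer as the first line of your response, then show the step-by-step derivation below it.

v0:13,v1:inf,v2:38,v3:inf,v4:inf,v5:27,v6:0

step 1: dist = v0:13,v1:inf,v2:inf,v3:inf,v4:inf,v5:inf,v6:0
step 2: dist = v0:13,v1:inf,v2:inf,v3:inf,v4:inf,v5:27,v6:0
step 3: dist = v0:13,v1:inf,v2:38,v3:inf,v4:inf,v5:27,v6:0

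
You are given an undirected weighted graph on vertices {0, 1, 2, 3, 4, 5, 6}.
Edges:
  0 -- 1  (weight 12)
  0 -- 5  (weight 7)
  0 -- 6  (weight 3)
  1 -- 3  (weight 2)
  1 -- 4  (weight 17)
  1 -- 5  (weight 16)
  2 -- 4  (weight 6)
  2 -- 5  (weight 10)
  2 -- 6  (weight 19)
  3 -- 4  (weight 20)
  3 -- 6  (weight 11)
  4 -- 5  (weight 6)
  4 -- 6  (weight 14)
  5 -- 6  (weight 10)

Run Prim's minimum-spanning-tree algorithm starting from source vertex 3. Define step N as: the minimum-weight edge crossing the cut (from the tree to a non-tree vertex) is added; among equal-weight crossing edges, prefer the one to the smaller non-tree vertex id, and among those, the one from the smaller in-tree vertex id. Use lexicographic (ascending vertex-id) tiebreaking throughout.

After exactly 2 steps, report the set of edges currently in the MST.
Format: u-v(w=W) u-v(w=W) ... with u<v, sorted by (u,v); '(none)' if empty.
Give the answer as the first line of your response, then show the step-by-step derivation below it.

1-3(w=2) 3-6(w=11)

step 1: add edge 1-3 (w=2); MST = {1-3(w=2)}
step 2: add edge 3-6 (w=11); MST = {1-3(w=2) 3-6(w=11)}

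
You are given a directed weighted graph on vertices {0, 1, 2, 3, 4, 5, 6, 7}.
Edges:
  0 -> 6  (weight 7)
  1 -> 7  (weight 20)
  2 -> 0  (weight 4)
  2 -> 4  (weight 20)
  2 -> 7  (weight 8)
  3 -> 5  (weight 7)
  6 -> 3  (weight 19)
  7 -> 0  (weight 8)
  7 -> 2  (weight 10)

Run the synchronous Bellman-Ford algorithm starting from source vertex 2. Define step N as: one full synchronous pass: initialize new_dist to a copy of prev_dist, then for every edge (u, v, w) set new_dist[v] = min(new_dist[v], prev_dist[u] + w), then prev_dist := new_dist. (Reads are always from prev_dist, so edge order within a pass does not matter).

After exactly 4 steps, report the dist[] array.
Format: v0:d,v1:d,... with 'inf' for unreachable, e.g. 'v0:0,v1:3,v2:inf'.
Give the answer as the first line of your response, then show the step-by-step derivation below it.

v0:4,v1:inf,v2:0,v3:30,v4:20,v5:37,v6:11,v7:8

step 1: dist = v0:4,v1:inf,v2:0,v3:inf,v4:20,v5:inf,v6:inf,v7:8
step 2: dist = v0:4,v1:inf,v2:0,v3:inf,v4:20,v5:inf,v6:11,v7:8
step 3: dist = v0:4,v1:inf,v2:0,v3:30,v4:20,v5:inf,v6:11,v7:8
step 4: dist = v0:4,v1:inf,v2:0,v3:30,v4:20,v5:37,v6:11,v7:8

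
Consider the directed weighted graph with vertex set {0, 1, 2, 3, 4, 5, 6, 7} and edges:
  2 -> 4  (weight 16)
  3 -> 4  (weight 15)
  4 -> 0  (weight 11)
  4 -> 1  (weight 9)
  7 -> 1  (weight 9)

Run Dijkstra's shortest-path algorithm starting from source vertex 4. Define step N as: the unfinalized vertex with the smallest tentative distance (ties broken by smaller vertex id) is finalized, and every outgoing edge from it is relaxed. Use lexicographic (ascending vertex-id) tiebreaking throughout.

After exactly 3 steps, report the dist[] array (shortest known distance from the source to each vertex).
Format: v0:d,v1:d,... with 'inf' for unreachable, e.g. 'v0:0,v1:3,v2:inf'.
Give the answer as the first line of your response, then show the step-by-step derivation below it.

v0:11,v1:9,v2:inf,v3:inf,v4:0,v5:inf,v6:inf,v7:inf

step 1: dist = v0:11,v1:9,v2:inf,v3:inf,v4:0,v5:inf,v6:inf,v7:inf
step 2: dist = v0:11,v1:9,v2:inf,v3:inf,v4:0,v5:inf,v6:inf,v7:inf
step 3: dist = v0:11,v1:9,v2:inf,v3:inf,v4:0,v5:inf,v6:inf,v7:inf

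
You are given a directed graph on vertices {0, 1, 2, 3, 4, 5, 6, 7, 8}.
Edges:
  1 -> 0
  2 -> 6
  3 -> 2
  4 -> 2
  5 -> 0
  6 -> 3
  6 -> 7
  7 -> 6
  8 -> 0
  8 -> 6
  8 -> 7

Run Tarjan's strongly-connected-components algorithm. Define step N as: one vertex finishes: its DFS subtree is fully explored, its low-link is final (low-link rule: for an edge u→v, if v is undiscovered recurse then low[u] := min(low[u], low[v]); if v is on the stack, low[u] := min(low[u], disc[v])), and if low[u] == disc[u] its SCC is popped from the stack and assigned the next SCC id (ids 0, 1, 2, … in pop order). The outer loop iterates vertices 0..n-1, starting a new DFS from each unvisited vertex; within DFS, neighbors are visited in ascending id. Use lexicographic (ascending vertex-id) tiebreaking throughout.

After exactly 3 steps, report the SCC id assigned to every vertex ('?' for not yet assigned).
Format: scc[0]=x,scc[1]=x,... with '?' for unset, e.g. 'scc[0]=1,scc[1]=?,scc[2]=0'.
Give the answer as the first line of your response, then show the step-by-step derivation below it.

scc[0]=0,scc[1]=1,scc[2]=?,scc[3]=?,scc[4]=?,scc[5]=?,scc[6]=?,scc[7]=?,scc[8]=?

step 1: low=(low[0]=0,low[1]=?,low[2]=?,low[3]=?,low[4]=?,low[5]=?,low[6]=?,low[7]=?,low[8]=?); scc=(scc[0]=0,scc[1]=?,scc[2]=?,scc[3]=?,scc[4]=?,scc[5]=?,scc[6]=?,scc[7]=?,scc[8]=?)
step 2: low=(low[0]=0,low[1]=1,low[2]=?,low[3]=?,low[4]=?,low[5]=?,low[6]=?,low[7]=?,low[8]=?); scc=(scc[0]=0,scc[1]=1,scc[2]=?,scc[3]=?,scc[4]=?,scc[5]=?,scc[6]=?,scc[7]=?,scc[8]=?)
step 3: low=(low[0]=0,low[1]=1,low[2]=2,low[3]=2,low[4]=?,low[5]=?,low[6]=3,low[7]=?,low[8]=?); scc=(scc[0]=0,scc[1]=1,scc[2]=?,scc[3]=?,scc[4]=?,scc[5]=?,scc[6]=?,scc[7]=?,scc[8]=?)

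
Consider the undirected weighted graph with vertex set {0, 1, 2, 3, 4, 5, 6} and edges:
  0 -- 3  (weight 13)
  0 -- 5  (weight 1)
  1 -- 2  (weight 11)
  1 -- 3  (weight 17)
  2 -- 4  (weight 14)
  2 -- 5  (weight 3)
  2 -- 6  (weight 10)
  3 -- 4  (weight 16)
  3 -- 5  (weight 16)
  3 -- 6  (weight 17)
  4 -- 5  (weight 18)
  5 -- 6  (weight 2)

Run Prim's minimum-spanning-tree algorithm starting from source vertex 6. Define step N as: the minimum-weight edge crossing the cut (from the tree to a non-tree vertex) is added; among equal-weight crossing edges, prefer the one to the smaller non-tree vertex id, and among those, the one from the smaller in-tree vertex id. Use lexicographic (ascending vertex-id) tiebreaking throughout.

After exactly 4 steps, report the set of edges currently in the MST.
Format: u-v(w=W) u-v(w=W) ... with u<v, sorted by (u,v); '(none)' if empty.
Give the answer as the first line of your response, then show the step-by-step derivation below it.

0-5(w=1) 1-2(w=11) 2-5(w=3) 5-6(w=2)

step 1: add edge 5-6 (w=2); MST = {5-6(w=2)}
step 2: add edge 0-5 (w=1); MST = {0-5(w=1) 5-6(w=2)}
step 3: add edge 2-5 (w=3); MST = {0-5(w=1) 2-5(w=3) 5-6(w=2)}
step 4: add edge 1-2 (w=11); MST = {0-5(w=1) 1-2(w=11) 2-5(w=3) 5-6(w=2)}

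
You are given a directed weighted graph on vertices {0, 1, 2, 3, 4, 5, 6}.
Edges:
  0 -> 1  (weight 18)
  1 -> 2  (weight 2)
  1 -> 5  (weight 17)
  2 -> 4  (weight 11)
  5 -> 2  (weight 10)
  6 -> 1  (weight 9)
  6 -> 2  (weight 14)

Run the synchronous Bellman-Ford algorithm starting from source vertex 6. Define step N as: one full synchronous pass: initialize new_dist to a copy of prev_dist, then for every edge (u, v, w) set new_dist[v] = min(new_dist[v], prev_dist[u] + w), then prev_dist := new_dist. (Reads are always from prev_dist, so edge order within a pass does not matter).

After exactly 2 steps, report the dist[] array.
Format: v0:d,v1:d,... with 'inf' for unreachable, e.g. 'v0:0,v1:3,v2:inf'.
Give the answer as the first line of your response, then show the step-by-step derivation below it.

v0:inf,v1:9,v2:11,v3:inf,v4:25,v5:26,v6:0

step 1: dist = v0:inf,v1:9,v2:14,v3:inf,v4:inf,v5:inf,v6:0
step 2: dist = v0:inf,v1:9,v2:11,v3:inf,v4:25,v5:26,v6:0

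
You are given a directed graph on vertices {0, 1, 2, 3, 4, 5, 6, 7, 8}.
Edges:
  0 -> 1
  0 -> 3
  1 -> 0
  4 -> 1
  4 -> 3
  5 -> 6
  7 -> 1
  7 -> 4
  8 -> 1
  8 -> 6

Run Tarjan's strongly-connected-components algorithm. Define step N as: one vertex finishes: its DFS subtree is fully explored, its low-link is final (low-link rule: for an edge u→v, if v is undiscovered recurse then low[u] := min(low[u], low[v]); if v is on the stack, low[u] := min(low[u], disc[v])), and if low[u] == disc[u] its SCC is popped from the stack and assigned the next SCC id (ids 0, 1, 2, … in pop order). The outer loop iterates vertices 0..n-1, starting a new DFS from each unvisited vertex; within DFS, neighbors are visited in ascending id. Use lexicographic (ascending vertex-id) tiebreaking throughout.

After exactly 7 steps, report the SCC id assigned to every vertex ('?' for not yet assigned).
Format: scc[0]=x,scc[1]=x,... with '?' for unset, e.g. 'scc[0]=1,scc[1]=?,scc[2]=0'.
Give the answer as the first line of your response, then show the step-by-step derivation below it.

scc[0]=1,scc[1]=1,scc[2]=2,scc[3]=0,scc[4]=3,scc[5]=5,scc[6]=4,scc[7]=?,scc[8]=?

step 1: low=(low[0]=0,low[1]=0,low[2]=?,low[3]=?,low[4]=?,low[5]=?,low[6]=?,low[7]=?,low[8]=?); scc=(scc[0]=?,scc[1]=?,scc[2]=?,scc[3]=?,scc[4]=?,scc[5]=?,scc[6]=?,scc[7]=?,scc[8]=?)
step 2: low=(low[0]=0,low[1]=0,low[2]=?,low[3]=2,low[4]=?,low[5]=?,low[6]=?,low[7]=?,low[8]=?); scc=(scc[0]=?,scc[1]=?,scc[2]=?,scc[3]=0,scc[4]=?,scc[5]=?,scc[6]=?,scc[7]=?,scc[8]=?)
step 3: low=(low[0]=0,low[1]=0,low[2]=?,low[3]=2,low[4]=?,low[5]=?,low[6]=?,low[7]=?,low[8]=?); scc=(scc[0]=1,scc[1]=1,scc[2]=?,scc[3]=0,scc[4]=?,scc[5]=?,scc[6]=?,scc[7]=?,scc[8]=?)
step 4: low=(low[0]=0,low[1]=0,low[2]=3,low[3]=2,low[4]=?,low[5]=?,low[6]=?,low[7]=?,low[8]=?); scc=(scc[0]=1,scc[1]=1,scc[2]=2,scc[3]=0,scc[4]=?,scc[5]=?,scc[6]=?,scc[7]=?,scc[8]=?)
step 5: low=(low[0]=0,low[1]=0,low[2]=3,low[3]=2,low[4]=4,low[5]=?,low[6]=?,low[7]=?,low[8]=?); scc=(scc[0]=1,scc[1]=1,scc[2]=2,scc[3]=0,scc[4]=3,scc[5]=?,scc[6]=?,scc[7]=?,scc[8]=?)
step 6: low=(low[0]=0,low[1]=0,low[2]=3,low[3]=2,low[4]=4,low[5]=5,low[6]=6,low[7]=?,low[8]=?); scc=(scc[0]=1,scc[1]=1,scc[2]=2,scc[3]=0,scc[4]=3,scc[5]=?,scc[6]=4,scc[7]=?,scc[8]=?)
step 7: low=(low[0]=0,low[1]=0,low[2]=3,low[3]=2,low[4]=4,low[5]=5,low[6]=6,low[7]=?,low[8]=?); scc=(scc[0]=1,scc[1]=1,scc[2]=2,scc[3]=0,scc[4]=3,scc[5]=5,scc[6]=4,scc[7]=?,scc[8]=?)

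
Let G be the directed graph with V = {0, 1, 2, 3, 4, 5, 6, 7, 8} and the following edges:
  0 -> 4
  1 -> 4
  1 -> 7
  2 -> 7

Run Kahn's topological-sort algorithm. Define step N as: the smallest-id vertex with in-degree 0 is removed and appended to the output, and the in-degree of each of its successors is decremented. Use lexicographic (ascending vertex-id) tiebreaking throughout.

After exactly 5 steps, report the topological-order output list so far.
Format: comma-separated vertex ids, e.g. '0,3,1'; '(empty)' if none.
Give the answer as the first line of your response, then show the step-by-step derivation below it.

0,1,2,3,4

step 1: output 0; order=[0]; indeg=(0,0,0,0,1,0,0,2,0)
step 2: output 1; order=[0,1]; indeg=(0,0,0,0,0,0,0,1,0)
step 3: output 2; order=[0,1,2]; indeg=(0,0,0,0,0,0,0,0,0)
step 4: output 3; order=[0,1,2,3]; indeg=(0,0,0,0,0,0,0,0,0)
step 5: output 4; order=[0,1,2,3,4]; indeg=(0,0,0,0,0,0,0,0,0)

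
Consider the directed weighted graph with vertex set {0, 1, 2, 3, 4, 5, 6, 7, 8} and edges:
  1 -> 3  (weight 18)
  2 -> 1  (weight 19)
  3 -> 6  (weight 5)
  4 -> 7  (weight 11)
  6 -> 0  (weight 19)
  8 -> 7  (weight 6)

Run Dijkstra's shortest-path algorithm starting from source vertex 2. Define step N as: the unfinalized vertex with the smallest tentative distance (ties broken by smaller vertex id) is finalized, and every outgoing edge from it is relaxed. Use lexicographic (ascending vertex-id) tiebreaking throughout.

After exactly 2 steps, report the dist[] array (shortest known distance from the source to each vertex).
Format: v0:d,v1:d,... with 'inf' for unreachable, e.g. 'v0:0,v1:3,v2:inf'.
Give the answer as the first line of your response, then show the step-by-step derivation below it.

v0:inf,v1:19,v2:0,v3:37,v4:inf,v5:inf,v6:inf,v7:inf,v8:inf

step 1: dist = v0:inf,v1:19,v2:0,v3:inf,v4:inf,v5:inf,v6:inf,v7:inf,v8:inf
step 2: dist = v0:inf,v1:19,v2:0,v3:37,v4:inf,v5:inf,v6:inf,v7:inf,v8:inf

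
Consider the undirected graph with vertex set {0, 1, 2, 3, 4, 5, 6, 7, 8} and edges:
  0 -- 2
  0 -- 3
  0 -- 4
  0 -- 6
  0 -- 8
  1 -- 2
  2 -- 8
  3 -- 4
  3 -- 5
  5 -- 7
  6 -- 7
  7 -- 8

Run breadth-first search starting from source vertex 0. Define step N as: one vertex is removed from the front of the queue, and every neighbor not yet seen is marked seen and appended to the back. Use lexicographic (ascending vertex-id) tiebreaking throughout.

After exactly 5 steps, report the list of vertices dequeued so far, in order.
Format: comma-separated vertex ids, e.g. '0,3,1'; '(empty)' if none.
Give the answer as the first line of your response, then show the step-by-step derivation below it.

0,2,3,4,6

step 1: dequeue 0; queue=[2,3,4,6,8]; order=0
step 2: dequeue 2; queue=[3,4,6,8,1]; order=0,2
step 3: dequeue 3; queue=[4,6,8,1,5]; order=0,2,3
step 4: dequeue 4; queue=[6,8,1,5]; order=0,2,3,4
step 5: dequeue 6; queue=[8,1,5,7]; order=0,2,3,4,6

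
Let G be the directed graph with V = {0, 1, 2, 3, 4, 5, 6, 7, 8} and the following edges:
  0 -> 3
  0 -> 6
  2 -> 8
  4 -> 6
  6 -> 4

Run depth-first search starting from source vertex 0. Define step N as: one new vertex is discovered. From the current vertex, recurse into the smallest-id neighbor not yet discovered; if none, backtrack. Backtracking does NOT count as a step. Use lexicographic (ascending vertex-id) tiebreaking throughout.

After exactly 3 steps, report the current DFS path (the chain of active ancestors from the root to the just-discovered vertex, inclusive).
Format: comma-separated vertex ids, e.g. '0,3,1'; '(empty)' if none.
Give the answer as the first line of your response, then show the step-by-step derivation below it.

0,6

step 1: discover 0; path=0; order=0
step 2: discover 3; path=0>3; order=0,3
step 3: discover 6; path=0>6; order=0,3,6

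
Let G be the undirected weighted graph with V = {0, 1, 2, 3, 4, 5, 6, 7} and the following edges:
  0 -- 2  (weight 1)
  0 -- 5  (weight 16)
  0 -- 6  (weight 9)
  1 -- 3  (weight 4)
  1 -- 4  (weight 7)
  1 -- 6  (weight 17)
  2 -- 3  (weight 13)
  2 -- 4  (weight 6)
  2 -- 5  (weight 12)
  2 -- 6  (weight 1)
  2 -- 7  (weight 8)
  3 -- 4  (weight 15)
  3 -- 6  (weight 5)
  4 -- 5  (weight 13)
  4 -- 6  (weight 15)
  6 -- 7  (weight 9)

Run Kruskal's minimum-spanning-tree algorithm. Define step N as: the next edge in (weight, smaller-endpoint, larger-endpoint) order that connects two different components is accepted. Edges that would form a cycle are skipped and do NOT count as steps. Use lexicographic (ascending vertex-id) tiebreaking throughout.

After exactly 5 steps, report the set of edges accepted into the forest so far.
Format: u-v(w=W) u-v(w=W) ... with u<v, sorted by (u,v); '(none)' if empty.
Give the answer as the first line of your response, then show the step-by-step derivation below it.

0-2(w=1) 1-3(w=4) 2-4(w=6) 2-6(w=1) 3-6(w=5)

step 1: add edge 0-2 (w=1); MST = {0-2(w=1)}
step 2: add edge 2-6 (w=1); MST = {0-2(w=1) 2-6(w=1)}
step 3: add edge 1-3 (w=4); MST = {0-2(w=1) 1-3(w=4) 2-6(w=1)}
step 4: add edge 3-6 (w=5); MST = {0-2(w=1) 1-3(w=4) 2-6(w=1) 3-6(w=5)}
step 5: add edge 2-4 (w=6); MST = {0-2(w=1) 1-3(w=4) 2-4(w=6) 2-6(w=1) 3-6(w=5)}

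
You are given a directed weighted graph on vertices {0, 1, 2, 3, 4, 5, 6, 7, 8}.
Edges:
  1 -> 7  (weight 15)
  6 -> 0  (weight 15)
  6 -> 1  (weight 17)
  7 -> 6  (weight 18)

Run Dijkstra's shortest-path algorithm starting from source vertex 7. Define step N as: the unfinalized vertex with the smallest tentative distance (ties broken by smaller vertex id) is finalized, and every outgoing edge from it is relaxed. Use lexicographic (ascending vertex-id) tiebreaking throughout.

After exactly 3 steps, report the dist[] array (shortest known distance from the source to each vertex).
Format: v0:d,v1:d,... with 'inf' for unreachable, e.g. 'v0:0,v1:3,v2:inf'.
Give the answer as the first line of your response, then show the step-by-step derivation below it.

v0:33,v1:35,v2:inf,v3:inf,v4:inf,v5:inf,v6:18,v7:0,v8:inf

step 1: dist = v0:inf,v1:inf,v2:inf,v3:inf,v4:inf,v5:inf,v6:18,v7:0,v8:inf
step 2: dist = v0:33,v1:35,v2:inf,v3:inf,v4:inf,v5:inf,v6:18,v7:0,v8:inf
step 3: dist = v0:33,v1:35,v2:inf,v3:inf,v4:inf,v5:inf,v6:18,v7:0,v8:inf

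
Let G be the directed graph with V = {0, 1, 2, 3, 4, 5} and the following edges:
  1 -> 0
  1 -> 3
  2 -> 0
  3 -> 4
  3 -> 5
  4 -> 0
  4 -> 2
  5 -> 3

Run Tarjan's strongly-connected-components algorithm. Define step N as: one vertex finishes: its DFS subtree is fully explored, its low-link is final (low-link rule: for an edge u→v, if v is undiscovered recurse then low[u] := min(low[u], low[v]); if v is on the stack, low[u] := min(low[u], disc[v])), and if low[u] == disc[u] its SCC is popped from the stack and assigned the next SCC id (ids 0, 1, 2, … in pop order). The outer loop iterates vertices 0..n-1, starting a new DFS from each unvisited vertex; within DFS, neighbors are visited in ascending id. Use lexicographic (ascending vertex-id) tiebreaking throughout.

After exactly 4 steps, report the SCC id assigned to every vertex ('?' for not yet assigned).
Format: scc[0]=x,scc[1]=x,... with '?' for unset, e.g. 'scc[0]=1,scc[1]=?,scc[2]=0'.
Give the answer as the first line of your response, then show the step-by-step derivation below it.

scc[0]=0,scc[1]=?,scc[2]=1,scc[3]=?,scc[4]=2,scc[5]=?

step 1: low=(low[0]=0,low[1]=?,low[2]=?,low[3]=?,low[4]=?,low[5]=?); scc=(scc[0]=0,scc[1]=?,scc[2]=?,scc[3]=?,scc[4]=?,scc[5]=?)
step 2: low=(low[0]=0,low[1]=1,low[2]=4,low[3]=2,low[4]=3,low[5]=?); scc=(scc[0]=0,scc[1]=?,scc[2]=1,scc[3]=?,scc[4]=?,scc[5]=?)
step 3: low=(low[0]=0,low[1]=1,low[2]=4,low[3]=2,low[4]=3,low[5]=?); scc=(scc[0]=0,scc[1]=?,scc[2]=1,scc[3]=?,scc[4]=2,scc[5]=?)
step 4: low=(low[0]=0,low[1]=1,low[2]=4,low[3]=2,low[4]=3,low[5]=2); scc=(scc[0]=0,scc[1]=?,scc[2]=1,scc[3]=?,scc[4]=2,scc[5]=?)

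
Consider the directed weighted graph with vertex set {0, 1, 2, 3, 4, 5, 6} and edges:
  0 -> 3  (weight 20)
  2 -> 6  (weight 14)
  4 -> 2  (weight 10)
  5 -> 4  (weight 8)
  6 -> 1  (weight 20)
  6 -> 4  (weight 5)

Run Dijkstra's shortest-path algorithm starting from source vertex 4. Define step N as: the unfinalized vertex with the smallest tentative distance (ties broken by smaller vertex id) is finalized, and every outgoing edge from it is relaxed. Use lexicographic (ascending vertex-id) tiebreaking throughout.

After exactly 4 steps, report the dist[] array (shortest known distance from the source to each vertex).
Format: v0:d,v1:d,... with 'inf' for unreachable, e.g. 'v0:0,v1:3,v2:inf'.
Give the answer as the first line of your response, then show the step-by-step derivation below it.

v0:inf,v1:44,v2:10,v3:inf,v4:0,v5:inf,v6:24

step 1: dist = v0:inf,v1:inf,v2:10,v3:inf,v4:0,v5:inf,v6:inf
step 2: dist = v0:inf,v1:inf,v2:10,v3:inf,v4:0,v5:inf,v6:24
step 3: dist = v0:inf,v1:44,v2:10,v3:inf,v4:0,v5:inf,v6:24
step 4: dist = v0:inf,v1:44,v2:10,v3:inf,v4:0,v5:inf,v6:24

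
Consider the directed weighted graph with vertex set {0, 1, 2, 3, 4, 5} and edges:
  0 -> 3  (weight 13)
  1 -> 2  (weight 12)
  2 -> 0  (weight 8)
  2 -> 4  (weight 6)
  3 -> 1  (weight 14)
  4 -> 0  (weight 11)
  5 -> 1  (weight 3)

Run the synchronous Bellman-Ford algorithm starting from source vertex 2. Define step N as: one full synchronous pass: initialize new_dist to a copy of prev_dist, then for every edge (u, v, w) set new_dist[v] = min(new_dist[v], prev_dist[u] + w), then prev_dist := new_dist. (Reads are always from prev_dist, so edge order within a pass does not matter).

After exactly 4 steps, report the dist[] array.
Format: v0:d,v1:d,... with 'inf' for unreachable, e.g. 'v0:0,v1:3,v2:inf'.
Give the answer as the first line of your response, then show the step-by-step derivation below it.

v0:8,v1:35,v2:0,v3:21,v4:6,v5:inf

step 1: dist = v0:8,v1:inf,v2:0,v3:inf,v4:6,v5:inf
step 2: dist = v0:8,v1:inf,v2:0,v3:21,v4:6,v5:inf
step 3: dist = v0:8,v1:35,v2:0,v3:21,v4:6,v5:inf
step 4: dist = v0:8,v1:35,v2:0,v3:21,v4:6,v5:inf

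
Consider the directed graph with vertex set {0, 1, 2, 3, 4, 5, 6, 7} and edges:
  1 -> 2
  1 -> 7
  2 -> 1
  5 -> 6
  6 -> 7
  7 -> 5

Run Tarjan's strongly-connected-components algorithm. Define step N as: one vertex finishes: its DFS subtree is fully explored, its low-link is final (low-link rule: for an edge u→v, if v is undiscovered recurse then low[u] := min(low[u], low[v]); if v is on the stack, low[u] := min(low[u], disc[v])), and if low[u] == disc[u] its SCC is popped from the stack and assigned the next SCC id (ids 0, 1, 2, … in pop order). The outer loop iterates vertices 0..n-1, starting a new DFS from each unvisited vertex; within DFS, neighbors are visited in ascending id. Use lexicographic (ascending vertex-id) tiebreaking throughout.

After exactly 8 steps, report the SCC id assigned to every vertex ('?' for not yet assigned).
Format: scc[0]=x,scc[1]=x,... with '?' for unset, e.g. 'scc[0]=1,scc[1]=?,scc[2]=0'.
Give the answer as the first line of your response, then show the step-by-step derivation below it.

scc[0]=0,scc[1]=2,scc[2]=2,scc[3]=3,scc[4]=4,scc[5]=1,scc[6]=1,scc[7]=1

step 1: low=(low[0]=0,low[1]=?,low[2]=?,low[3]=?,low[4]=?,low[5]=?,low[6]=?,low[7]=?); scc=(scc[0]=0,scc[1]=?,scc[2]=?,scc[3]=?,scc[4]=?,scc[5]=?,scc[6]=?,scc[7]=?)
step 2: low=(low[0]=0,low[1]=1,low[2]=1,low[3]=?,low[4]=?,low[5]=?,low[6]=?,low[7]=?); scc=(scc[0]=0,scc[1]=?,scc[2]=?,scc[3]=?,scc[4]=?,scc[5]=?,scc[6]=?,scc[7]=?)
step 3: low=(low[0]=0,low[1]=1,low[2]=1,low[3]=?,low[4]=?,low[5]=4,low[6]=3,low[7]=3); scc=(scc[0]=0,scc[1]=?,scc[2]=?,scc[3]=?,scc[4]=?,scc[5]=?,scc[6]=?,scc[7]=?)
step 4: low=(low[0]=0,low[1]=1,low[2]=1,low[3]=?,low[4]=?,low[5]=3,low[6]=3,low[7]=3); scc=(scc[0]=0,scc[1]=?,scc[2]=?,scc[3]=?,scc[4]=?,scc[5]=?,scc[6]=?,scc[7]=?)
step 5: low=(low[0]=0,low[1]=1,low[2]=1,low[3]=?,low[4]=?,low[5]=3,low[6]=3,low[7]=3); scc=(scc[0]=0,scc[1]=?,scc[2]=?,scc[3]=?,scc[4]=?,scc[5]=1,scc[6]=1,scc[7]=1)
step 6: low=(low[0]=0,low[1]=1,low[2]=1,low[3]=?,low[4]=?,low[5]=3,low[6]=3,low[7]=3); scc=(scc[0]=0,scc[1]=2,scc[2]=2,scc[3]=?,scc[4]=?,scc[5]=1,scc[6]=1,scc[7]=1)
step 7: low=(low[0]=0,low[1]=1,low[2]=1,low[3]=6,low[4]=?,low[5]=3,low[6]=3,low[7]=3); scc=(scc[0]=0,scc[1]=2,scc[2]=2,scc[3]=3,scc[4]=?,scc[5]=1,scc[6]=1,scc[7]=1)
step 8: low=(low[0]=0,low[1]=1,low[2]=1,low[3]=6,low[4]=7,low[5]=3,low[6]=3,low[7]=3); scc=(scc[0]=0,scc[1]=2,scc[2]=2,scc[3]=3,scc[4]=4,scc[5]=1,scc[6]=1,scc[7]=1)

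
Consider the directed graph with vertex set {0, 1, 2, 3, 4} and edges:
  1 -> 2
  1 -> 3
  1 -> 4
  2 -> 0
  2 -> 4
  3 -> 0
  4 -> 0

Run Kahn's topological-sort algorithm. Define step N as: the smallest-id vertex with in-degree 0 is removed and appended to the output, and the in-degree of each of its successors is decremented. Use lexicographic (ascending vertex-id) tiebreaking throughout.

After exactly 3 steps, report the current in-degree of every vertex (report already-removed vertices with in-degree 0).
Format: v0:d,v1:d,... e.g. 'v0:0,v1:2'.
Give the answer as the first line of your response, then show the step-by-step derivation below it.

v0:1,v1:0,v2:0,v3:0,v4:0

step 1: output 1; order=[1]; indeg=(3,0,0,0,1)
step 2: output 2; order=[1,2]; indeg=(2,0,0,0,0)
step 3: output 3; order=[1,2,3]; indeg=(1,0,0,0,0)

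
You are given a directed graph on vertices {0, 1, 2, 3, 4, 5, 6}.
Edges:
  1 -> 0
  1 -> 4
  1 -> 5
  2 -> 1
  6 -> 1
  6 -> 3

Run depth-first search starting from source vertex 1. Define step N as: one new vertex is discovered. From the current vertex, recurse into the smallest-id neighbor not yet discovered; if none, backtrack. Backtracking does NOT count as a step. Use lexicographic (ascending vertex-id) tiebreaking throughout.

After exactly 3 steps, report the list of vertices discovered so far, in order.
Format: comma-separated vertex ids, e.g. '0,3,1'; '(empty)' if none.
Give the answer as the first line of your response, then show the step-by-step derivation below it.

1,0,4

step 1: discover 1; path=1; order=1
step 2: discover 0; path=1>0; order=1,0
step 3: discover 4; path=1>4; order=1,0,4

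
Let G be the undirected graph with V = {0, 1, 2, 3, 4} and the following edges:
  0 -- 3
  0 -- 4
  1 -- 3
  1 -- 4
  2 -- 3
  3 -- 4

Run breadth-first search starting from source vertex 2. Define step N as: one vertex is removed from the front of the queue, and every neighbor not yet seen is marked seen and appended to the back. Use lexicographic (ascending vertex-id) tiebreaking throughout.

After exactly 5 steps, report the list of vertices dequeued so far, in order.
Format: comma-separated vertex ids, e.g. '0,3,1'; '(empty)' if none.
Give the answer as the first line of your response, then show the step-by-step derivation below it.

2,3,0,1,4

step 1: dequeue 2; queue=[3]; order=2
step 2: dequeue 3; queue=[0,1,4]; order=2,3
step 3: dequeue 0; queue=[1,4]; order=2,3,0
step 4: dequeue 1; queue=[4]; order=2,3,0,1
step 5: dequeue 4; queue=[(empty)]; order=2,3,0,1,4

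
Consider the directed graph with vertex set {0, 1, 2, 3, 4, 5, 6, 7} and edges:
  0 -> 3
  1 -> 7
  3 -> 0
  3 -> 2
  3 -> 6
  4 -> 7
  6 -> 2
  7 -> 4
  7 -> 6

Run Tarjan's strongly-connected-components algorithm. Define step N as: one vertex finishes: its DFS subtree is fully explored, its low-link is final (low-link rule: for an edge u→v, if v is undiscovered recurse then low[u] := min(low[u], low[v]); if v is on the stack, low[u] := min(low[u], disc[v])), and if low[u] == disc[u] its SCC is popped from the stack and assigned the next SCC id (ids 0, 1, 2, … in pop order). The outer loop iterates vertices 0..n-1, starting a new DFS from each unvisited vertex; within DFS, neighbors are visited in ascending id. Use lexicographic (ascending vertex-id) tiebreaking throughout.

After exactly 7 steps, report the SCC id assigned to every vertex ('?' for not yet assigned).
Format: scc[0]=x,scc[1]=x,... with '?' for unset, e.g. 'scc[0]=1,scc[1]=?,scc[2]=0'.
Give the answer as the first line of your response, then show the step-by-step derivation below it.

scc[0]=2,scc[1]=4,scc[2]=0,scc[3]=2,scc[4]=3,scc[5]=?,scc[6]=1,scc[7]=3

step 1: low=(low[0]=0,low[1]=?,low[2]=2,low[3]=0,low[4]=?,low[5]=?,low[6]=?,low[7]=?); scc=(scc[0]=?,scc[1]=?,scc[2]=0,scc[3]=?,scc[4]=?,scc[5]=?,scc[6]=?,scc[7]=?)
step 2: low=(low[0]=0,low[1]=?,low[2]=2,low[3]=0,low[4]=?,low[5]=?,low[6]=3,low[7]=?); scc=(scc[0]=?,scc[1]=?,scc[2]=0,scc[3]=?,scc[4]=?,scc[5]=?,scc[6]=1,scc[7]=?)
step 3: low=(low[0]=0,low[1]=?,low[2]=2,low[3]=0,low[4]=?,low[5]=?,low[6]=3,low[7]=?); scc=(scc[0]=?,scc[1]=?,scc[2]=0,scc[3]=?,scc[4]=?,scc[5]=?,scc[6]=1,scc[7]=?)
step 4: low=(low[0]=0,low[1]=?,low[2]=2,low[3]=0,low[4]=?,low[5]=?,low[6]=3,low[7]=?); scc=(scc[0]=2,scc[1]=?,scc[2]=0,scc[3]=2,scc[4]=?,scc[5]=?,scc[6]=1,scc[7]=?)
step 5: low=(low[0]=0,low[1]=4,low[2]=2,low[3]=0,low[4]=5,low[5]=?,low[6]=3,low[7]=5); scc=(scc[0]=2,scc[1]=?,scc[2]=0,scc[3]=2,scc[4]=?,scc[5]=?,scc[6]=1,scc[7]=?)
step 6: low=(low[0]=0,low[1]=4,low[2]=2,low[3]=0,low[4]=5,low[5]=?,low[6]=3,low[7]=5); scc=(scc[0]=2,scc[1]=?,scc[2]=0,scc[3]=2,scc[4]=3,scc[5]=?,scc[6]=1,scc[7]=3)
step 7: low=(low[0]=0,low[1]=4,low[2]=2,low[3]=0,low[4]=5,low[5]=?,low[6]=3,low[7]=5); scc=(scc[0]=2,scc[1]=4,scc[2]=0,scc[3]=2,scc[4]=3,scc[5]=?,scc[6]=1,scc[7]=3)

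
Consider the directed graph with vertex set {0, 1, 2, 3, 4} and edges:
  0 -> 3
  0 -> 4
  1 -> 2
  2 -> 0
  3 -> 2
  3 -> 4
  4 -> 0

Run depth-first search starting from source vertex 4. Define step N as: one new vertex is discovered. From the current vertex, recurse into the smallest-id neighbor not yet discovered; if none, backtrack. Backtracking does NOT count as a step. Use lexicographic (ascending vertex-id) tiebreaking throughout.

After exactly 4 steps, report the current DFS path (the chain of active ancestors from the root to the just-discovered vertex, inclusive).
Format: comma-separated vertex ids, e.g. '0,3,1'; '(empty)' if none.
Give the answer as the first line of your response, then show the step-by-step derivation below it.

4,0,3,2

step 1: discover 4; path=4; order=4
step 2: discover 0; path=4>0; order=4,0
step 3: discover 3; path=4>0>3; order=4,0,3
step 4: discover 2; path=4>0>3>2; order=4,0,3,2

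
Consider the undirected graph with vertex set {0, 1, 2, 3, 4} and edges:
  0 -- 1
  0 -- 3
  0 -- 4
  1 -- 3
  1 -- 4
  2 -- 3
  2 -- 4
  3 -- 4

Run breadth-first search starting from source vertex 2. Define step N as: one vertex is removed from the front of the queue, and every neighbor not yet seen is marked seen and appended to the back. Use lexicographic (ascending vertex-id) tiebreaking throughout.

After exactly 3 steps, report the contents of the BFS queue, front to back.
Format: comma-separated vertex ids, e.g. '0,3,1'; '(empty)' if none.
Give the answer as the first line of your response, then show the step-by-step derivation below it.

0,1

step 1: dequeue 2; queue=[3,4]; order=2
step 2: dequeue 3; queue=[4,0,1]; order=2,3
step 3: dequeue 4; queue=[0,1]; order=2,3,4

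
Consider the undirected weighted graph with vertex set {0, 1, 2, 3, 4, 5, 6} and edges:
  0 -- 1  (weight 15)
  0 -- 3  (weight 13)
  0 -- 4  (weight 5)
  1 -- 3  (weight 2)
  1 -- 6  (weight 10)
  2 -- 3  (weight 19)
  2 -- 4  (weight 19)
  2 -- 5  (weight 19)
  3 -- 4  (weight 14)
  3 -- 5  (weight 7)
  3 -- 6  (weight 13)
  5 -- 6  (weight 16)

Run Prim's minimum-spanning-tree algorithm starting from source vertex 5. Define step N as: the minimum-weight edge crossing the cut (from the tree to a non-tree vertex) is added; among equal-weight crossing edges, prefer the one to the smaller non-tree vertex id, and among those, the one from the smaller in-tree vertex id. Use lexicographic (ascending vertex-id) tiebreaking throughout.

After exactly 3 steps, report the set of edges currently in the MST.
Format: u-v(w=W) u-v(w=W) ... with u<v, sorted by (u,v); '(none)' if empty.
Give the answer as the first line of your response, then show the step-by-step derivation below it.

1-3(w=2) 1-6(w=10) 3-5(w=7)

step 1: add edge 3-5 (w=7); MST = {3-5(w=7)}
step 2: add edge 1-3 (w=2); MST = {1-3(w=2) 3-5(w=7)}
step 3: add edge 1-6 (w=10); MST = {1-3(w=2) 1-6(w=10) 3-5(w=7)}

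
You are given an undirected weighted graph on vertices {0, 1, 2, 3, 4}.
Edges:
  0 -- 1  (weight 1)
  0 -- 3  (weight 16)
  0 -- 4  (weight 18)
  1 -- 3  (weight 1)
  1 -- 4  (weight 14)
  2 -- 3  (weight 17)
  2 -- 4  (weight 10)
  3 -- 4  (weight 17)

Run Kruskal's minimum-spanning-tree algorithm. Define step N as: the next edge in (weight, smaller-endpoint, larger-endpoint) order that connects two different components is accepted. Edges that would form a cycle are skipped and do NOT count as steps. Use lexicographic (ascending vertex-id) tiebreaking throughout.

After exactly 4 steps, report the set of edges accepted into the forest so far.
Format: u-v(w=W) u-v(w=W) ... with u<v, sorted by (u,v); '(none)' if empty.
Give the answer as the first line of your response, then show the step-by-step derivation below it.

0-1(w=1) 1-3(w=1) 1-4(w=14) 2-4(w=10)

step 1: add edge 0-1 (w=1); MST = {0-1(w=1)}
step 2: add edge 1-3 (w=1); MST = {0-1(w=1) 1-3(w=1)}
step 3: add edge 2-4 (w=10); MST = {0-1(w=1) 1-3(w=1) 2-4(w=10)}
step 4: add edge 1-4 (w=14); MST = {0-1(w=1) 1-3(w=1) 1-4(w=14) 2-4(w=10)}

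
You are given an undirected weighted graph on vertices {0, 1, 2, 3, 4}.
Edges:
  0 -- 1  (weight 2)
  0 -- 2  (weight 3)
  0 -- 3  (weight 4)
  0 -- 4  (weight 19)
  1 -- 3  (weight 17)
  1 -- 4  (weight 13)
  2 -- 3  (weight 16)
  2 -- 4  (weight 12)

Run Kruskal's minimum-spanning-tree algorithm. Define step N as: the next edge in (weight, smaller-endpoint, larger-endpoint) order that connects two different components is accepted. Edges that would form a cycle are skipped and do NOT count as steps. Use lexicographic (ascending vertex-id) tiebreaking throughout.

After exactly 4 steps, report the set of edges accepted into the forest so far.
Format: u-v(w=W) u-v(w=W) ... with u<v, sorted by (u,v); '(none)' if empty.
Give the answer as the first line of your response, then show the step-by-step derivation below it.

0-1(w=2) 0-2(w=3) 0-3(w=4) 2-4(w=12)

step 1: add edge 0-1 (w=2); MST = {0-1(w=2)}
step 2: add edge 0-2 (w=3); MST = {0-1(w=2) 0-2(w=3)}
step 3: add edge 0-3 (w=4); MST = {0-1(w=2) 0-2(w=3) 0-3(w=4)}
step 4: add edge 2-4 (w=12); MST = {0-1(w=2) 0-2(w=3) 0-3(w=4) 2-4(w=12)}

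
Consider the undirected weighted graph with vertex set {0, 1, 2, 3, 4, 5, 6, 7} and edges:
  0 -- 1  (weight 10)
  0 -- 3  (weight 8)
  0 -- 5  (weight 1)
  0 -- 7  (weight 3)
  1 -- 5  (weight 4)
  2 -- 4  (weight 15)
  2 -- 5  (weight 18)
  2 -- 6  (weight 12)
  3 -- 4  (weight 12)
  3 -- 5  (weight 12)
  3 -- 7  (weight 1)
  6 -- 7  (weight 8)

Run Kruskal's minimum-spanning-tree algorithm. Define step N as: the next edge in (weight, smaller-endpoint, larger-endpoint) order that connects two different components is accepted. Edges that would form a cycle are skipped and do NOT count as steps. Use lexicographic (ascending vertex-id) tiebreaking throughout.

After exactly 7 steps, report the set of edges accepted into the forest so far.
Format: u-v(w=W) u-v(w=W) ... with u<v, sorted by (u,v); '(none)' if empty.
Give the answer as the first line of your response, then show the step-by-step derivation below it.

0-5(w=1) 0-7(w=3) 1-5(w=4) 2-6(w=12) 3-4(w=12) 3-7(w=1) 6-7(w=8)

step 1: add edge 0-5 (w=1); MST = {0-5(w=1)}
step 2: add edge 3-7 (w=1); MST = {0-5(w=1) 3-7(w=1)}
step 3: add edge 0-7 (w=3); MST = {0-5(w=1) 0-7(w=3) 3-7(w=1)}
step 4: add edge 1-5 (w=4); MST = {0-5(w=1) 0-7(w=3) 1-5(w=4) 3-7(w=1)}
step 5: add edge 6-7 (w=8); MST = {0-5(w=1) 0-7(w=3) 1-5(w=4) 3-7(w=1) 6-7(w=8)}
step 6: add edge 2-6 (w=12); MST = {0-5(w=1) 0-7(w=3) 1-5(w=4) 2-6(w=12) 3-7(w=1) 6-7(w=8)}
step 7: add edge 3-4 (w=12); MST = {0-5(w=1) 0-7(w=3) 1-5(w=4) 2-6(w=12) 3-4(w=12) 3-7(w=1) 6-7(w=8)}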